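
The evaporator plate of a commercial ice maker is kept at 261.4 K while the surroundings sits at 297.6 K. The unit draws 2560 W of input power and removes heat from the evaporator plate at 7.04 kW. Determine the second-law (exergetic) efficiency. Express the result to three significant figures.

0.381

Converting, Q̇_C = 7.040 kW = 7040 W, so COP_actual = Q̇_C/Ẇ = 7040/2560 = 2.750.
The reservoir spacing is ΔT = 297.6 − 261.4 = 36.20 K.
COP_Carnot = T_C/ΔT = 261.40/36.20 = 7.221.
η_II = COP_actual/COP_Carnot = 2.750/7.221 = 0.3808.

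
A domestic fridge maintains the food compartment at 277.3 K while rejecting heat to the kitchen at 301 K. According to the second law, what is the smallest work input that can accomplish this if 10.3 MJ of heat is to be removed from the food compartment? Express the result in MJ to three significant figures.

The reservoir spacing is ΔT = 301 − 277.3 = 23.70 K.
The reversible limit is COP_R = T_C/ΔT = 11.70, so W_min = Q_C/COP = Q_C·ΔT/T_C.
W_min = 10.30 × 23.70/277.30 = 0.8803 MJ.

0.880 MJ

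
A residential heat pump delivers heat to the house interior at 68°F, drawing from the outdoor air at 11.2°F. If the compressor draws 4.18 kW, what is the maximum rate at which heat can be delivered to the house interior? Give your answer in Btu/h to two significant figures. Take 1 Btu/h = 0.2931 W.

130000 Btu/h

In absolute terms T_C = 261.59 K and T_H = 293.15 K, so ΔT = 31.56 K.
COP_Carnot = T_H/ΔT = 293.15/31.56 = 9.290.
Q̇_max = COP_Carnot × Ẇ = 9.290 × 4.180 kW = 38.83 kW = 132500 Btu/h.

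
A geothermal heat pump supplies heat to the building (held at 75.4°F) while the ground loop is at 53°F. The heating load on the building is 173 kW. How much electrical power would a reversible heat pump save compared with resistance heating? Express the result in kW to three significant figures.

In absolute terms T_C = 284.82 K and T_H = 297.26 K, so ΔT = 12.44 K.
COP_Carnot = T_H/ΔT = 297.26/12.44 = 23.89.
Resistance heating needs Ẇ_res = Q̇_H = 173.0 kW; the reversible heat pump needs only Ẇ_hp = Q̇_H/COP = 7.242 kW.
Saving = 173.0 − 7.242 = 165.8 kW.

166 kW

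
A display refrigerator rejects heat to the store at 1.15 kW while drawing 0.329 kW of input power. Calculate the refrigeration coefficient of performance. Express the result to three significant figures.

2.50

The first law gives Q̇_H = Q̇_C + Ẇ, so the three rates are Q̇_C = 0.8210, Q̇_H = 1.150, Ẇ = 0.3290 kW.
COP_R = Q̇_C/Ẇ = 0.8210/0.3290 = 2.495.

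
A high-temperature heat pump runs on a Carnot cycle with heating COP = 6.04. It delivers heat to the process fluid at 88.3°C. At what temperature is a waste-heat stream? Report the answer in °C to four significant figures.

COP_HP = T_H/(T_H − T_C) gives T_H − T_C = T_H/COP.
With T_H = 361.45 K, T_C = 361.45 × (1 − 1/6.04) = 301.61 K.
Converting, 301.61 K = 28.46°C.

28.46 °C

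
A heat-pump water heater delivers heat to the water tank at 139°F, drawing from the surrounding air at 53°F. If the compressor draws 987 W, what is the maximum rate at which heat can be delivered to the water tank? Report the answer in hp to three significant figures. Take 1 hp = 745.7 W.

In absolute terms T_C = 284.82 K and T_H = 332.59 K, so ΔT = 47.78 K.
COP_Carnot = T_H/ΔT = 332.59/47.78 = 6.961.
Q̇_max = COP_Carnot × Ẇ = 6.961 × 987.0 W = 6871 W = 9.214 hp.

9.21 hp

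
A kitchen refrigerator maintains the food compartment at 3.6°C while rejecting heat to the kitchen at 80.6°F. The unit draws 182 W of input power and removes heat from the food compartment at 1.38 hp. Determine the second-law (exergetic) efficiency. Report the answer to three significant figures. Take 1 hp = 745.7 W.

0.478

Converting, Q̇_C = 1.380 hp = 1029 W, so COP_actual = Q̇_C/Ẇ = 1029/182.0 = 5.654.
In absolute terms T_C = 276.75 K and T_H = 300.15 K, so ΔT = 23.40 K.
COP_Carnot = T_C/ΔT = 276.75/23.40 = 11.83.
η_II = COP_actual/COP_Carnot = 5.654/11.83 = 0.4781.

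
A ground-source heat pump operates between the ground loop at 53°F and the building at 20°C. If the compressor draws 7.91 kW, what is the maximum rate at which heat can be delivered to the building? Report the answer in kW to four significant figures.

In absolute terms T_C = 284.82 K and T_H = 293.15 K, so ΔT = 8.333 K.
COP_Carnot = T_H/ΔT = 293.15/8.333 = 35.18.
Q̇_max = COP_Carnot × Ẇ = 35.18 × 7.910 kW = 278.3 kW.

278.3 kW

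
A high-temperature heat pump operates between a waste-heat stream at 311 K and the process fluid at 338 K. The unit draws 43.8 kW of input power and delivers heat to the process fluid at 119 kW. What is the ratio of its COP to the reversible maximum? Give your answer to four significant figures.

COP_actual = Q̇_H/Ẇ = 119.0/43.80 = 2.717.
The reservoir spacing is ΔT = 338 − 311 = 27.00 K.
COP_Carnot = T_H/ΔT = 338.00/27.00 = 12.52.
η_II = COP_actual/COP_Carnot = 2.717/12.52 = 0.2170.

0.2170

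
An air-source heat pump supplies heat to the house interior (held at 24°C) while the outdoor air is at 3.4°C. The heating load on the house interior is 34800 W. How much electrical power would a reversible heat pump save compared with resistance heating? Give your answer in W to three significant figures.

In absolute terms T_C = 276.55 K and T_H = 297.15 K, so ΔT = 20.60 K.
COP_Carnot = T_H/ΔT = 297.15/20.60 = 14.42.
Resistance heating needs Ẇ_res = Q̇_H = 34800 W; the reversible heat pump needs only Ẇ_hp = Q̇_H/COP = 2413 W.
Saving = 34800 − 2413 = 32390 W.

32400 W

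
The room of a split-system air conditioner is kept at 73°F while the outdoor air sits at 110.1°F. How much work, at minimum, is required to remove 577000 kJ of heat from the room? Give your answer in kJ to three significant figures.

In absolute terms T_C = 295.93 K and T_H = 316.54 K, so ΔT = 20.61 K.
The reversible limit is COP_R = T_C/ΔT = 14.36, so W_min = Q_C/COP = Q_C·ΔT/T_C.
W_min = 577000 × 20.61/295.93 = 40190 kJ.

40200 kJ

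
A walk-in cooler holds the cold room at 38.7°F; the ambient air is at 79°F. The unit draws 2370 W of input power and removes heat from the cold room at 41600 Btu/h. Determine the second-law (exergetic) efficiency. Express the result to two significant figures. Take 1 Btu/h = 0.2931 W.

0.42

Converting, Q̇_C = 41600 Btu/h = 12190 W, so COP_actual = Q̇_C/Ẇ = 12190/2370 = 5.145.
In absolute terms T_C = 276.87 K and T_H = 299.26 K, so ΔT = 22.39 K.
COP_Carnot = T_C/ΔT = 276.87/22.39 = 12.37.
η_II = COP_actual/COP_Carnot = 5.145/12.37 = 0.4160.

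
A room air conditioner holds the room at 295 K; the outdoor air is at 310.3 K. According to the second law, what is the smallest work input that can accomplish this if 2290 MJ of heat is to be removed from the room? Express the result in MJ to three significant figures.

119 MJ

The reservoir spacing is ΔT = 310.3 − 295 = 15.30 K.
The reversible limit is COP_R = T_C/ΔT = 19.28, so W_min = Q_C/COP = Q_C·ΔT/T_C.
W_min = 2290 × 15.30/295.00 = 118.8 MJ.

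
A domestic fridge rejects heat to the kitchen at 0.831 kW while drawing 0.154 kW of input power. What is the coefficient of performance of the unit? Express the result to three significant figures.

4.40

The first law gives Q̇_H = Q̇_C + Ẇ, so the three rates are Q̇_C = 0.6770, Q̇_H = 0.8310, Ẇ = 0.1540 kW.
COP_R = Q̇_C/Ẇ = 0.6770/0.1540 = 4.396.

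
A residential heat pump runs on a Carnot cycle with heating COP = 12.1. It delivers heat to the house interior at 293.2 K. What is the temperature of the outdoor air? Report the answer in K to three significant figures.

269 K

COP_HP = T_H/(T_H − T_C) gives T_H − T_C = T_H/COP.
With T_H = 293.20 K, T_C = 293.20 × (1 − 1/12.1) = 268.97 K.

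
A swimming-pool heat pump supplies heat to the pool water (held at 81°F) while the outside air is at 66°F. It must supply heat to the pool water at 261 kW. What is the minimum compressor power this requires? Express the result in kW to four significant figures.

In absolute terms T_C = 292.04 K and T_H = 300.37 K, so ΔT = 8.333 K.
COP_Carnot = T_H/ΔT = 300.37/8.333 = 36.04.
Ẇ_min = Q̇/COP_Carnot = 261.0/36.04 = 7.241 kW.

7.241 kW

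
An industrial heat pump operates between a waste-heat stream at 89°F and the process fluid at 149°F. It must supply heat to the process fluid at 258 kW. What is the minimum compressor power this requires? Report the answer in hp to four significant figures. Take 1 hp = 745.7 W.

34.11 hp

In absolute terms T_C = 304.82 K and T_H = 338.15 K, so ΔT = 33.33 K.
COP_Carnot = T_H/ΔT = 338.15/33.33 = 10.14.
Ẇ_min = Q̇/COP_Carnot = 258.0/10.14 = 25.43 kW = 34.11 hp.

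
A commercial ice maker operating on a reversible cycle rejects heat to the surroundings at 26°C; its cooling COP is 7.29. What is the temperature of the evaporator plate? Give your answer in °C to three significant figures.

For a Carnot refrigerator COP_R = T_C/(T_H − T_C), so T_C = COP·T_H/(1 + COP).
With T_H = 299.15 K, T_C = 7.29 × 299.15/8.290 = 263.06 K.
Converting, 263.06 K = -10.09°C.

-10.1 °C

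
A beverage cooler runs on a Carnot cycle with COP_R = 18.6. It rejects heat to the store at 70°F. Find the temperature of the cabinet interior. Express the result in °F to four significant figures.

42.98 °F

For a Carnot refrigerator COP_R = T_C/(T_H − T_C), so T_C = COP·T_H/(1 + COP).
With T_H = 294.26 K, T_C = 18.6 × 294.26/19.60 = 279.25 K.
Converting, 279.25 K = 42.98°F.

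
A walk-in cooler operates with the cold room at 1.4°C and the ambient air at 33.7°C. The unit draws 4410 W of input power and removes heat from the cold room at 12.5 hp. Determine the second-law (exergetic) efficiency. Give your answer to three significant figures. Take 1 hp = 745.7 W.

0.249

Converting, Q̇_C = 12.50 hp = 9321 W, so COP_actual = Q̇_C/Ẇ = 9321/4410 = 2.114.
In absolute terms T_C = 274.55 K and T_H = 306.85 K, so ΔT = 32.30 K.
COP_Carnot = T_C/ΔT = 274.55/32.30 = 8.500.
η_II = COP_actual/COP_Carnot = 2.114/8.500 = 0.2487.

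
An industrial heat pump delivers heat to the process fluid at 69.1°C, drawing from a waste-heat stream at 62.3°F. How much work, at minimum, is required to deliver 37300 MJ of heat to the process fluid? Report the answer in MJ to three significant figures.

In absolute terms T_C = 289.98 K and T_H = 342.25 K, so ΔT = 52.27 K.
The reversible limit is COP_HP = T_H/ΔT = 6.548, so W_min = Q_H/COP = Q_H·ΔT/T_H.
W_min = 37300 × 52.27/342.25 = 5696 MJ.

5700 MJ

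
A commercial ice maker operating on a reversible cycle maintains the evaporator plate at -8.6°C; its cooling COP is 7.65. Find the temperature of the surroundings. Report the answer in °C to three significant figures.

COP_R = T_C/(T_H − T_C) gives T_H − T_C = T_C/COP.
With T_C = 264.55 K, T_H = 264.55 × (1 + 1/7.65) = 299.13 K.
Converting, 299.13 K = 25.98°C.

26.0 °C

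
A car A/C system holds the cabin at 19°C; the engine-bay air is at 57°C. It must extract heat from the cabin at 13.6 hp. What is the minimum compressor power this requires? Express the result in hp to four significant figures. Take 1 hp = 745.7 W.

1.769 hp

In absolute terms T_C = 292.15 K and T_H = 330.15 K, so ΔT = 38.00 K.
COP_Carnot = T_C/ΔT = 292.15/38.00 = 7.688.
Ẇ_min = Q̇/COP_Carnot = 13.60/7.688 = 1.769 hp.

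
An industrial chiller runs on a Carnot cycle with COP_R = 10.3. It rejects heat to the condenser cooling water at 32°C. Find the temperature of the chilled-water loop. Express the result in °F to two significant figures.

41 °F

For a Carnot refrigerator COP_R = T_C/(T_H − T_C), so T_C = COP·T_H/(1 + COP).
With T_H = 305.15 K, T_C = 10.3 × 305.15/11.30 = 278.15 K.
Converting, 278.15 K = 40.99°F.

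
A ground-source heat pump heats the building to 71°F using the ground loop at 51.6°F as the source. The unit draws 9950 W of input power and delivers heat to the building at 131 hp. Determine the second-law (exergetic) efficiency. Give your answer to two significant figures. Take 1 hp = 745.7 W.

Converting, Q̇_H = 131.0 hp = 97690 W, so COP_actual = Q̇_H/Ẇ = 97690/9950 = 9.818.
In absolute terms T_C = 284.04 K and T_H = 294.82 K, so ΔT = 10.78 K.
COP_Carnot = T_H/ΔT = 294.82/10.78 = 27.35.
η_II = COP_actual/COP_Carnot = 9.818/27.35 = 0.3589.

0.36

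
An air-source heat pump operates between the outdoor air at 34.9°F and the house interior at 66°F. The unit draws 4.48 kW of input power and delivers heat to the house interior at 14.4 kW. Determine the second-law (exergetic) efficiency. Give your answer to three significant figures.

0.190

COP_actual = Q̇_H/Ẇ = 14.40/4.480 = 3.214.
In absolute terms T_C = 274.76 K and T_H = 292.04 K, so ΔT = 17.28 K.
COP_Carnot = T_H/ΔT = 292.04/17.28 = 16.90.
η_II = COP_actual/COP_Carnot = 3.214/16.90 = 0.1902.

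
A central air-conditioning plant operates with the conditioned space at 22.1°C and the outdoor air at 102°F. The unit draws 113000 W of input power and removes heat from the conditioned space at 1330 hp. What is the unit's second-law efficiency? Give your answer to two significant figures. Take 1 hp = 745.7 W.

Converting, Q̇_C = 1330 hp = 991800 W, so COP_actual = Q̇_C/Ẇ = 991800/113000 = 8.777.
In absolute terms T_C = 295.25 K and T_H = 312.04 K, so ΔT = 16.79 K.
COP_Carnot = T_C/ΔT = 295.25/16.79 = 17.59.
η_II = COP_actual/COP_Carnot = 8.777/17.59 = 0.4991.

0.50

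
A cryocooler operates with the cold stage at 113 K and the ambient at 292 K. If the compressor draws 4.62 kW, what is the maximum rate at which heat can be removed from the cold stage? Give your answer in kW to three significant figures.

2.92 kW

The reservoir spacing is ΔT = 292 − 113 = 179.0 K.
COP_Carnot = T_C/ΔT = 113.00/179.0 = 0.6313.
Q̇_max = COP_Carnot × Ẇ = 0.6313 × 4.620 kW = 2.917 kW.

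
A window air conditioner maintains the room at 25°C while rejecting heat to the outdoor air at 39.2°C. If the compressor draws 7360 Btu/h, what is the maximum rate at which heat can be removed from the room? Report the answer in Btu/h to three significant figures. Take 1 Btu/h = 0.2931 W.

155000 Btu/h

In absolute terms T_C = 298.15 K and T_H = 312.35 K, so ΔT = 14.20 K.
COP_Carnot = T_C/ΔT = 298.15/14.20 = 21.00.
Q̇_max = COP_Carnot × Ẇ = 21.00 × 7360 Btu/h = 154500 Btu/h.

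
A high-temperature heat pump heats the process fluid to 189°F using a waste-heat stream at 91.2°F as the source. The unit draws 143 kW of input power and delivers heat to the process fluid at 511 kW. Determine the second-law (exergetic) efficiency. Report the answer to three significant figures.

COP_actual = Q̇_H/Ẇ = 511.0/143.0 = 3.573.
In absolute terms T_C = 306.04 K and T_H = 360.37 K, so ΔT = 54.33 K.
COP_Carnot = T_H/ΔT = 360.37/54.33 = 6.633.
η_II = COP_actual/COP_Carnot = 3.573/6.633 = 0.5388.

0.539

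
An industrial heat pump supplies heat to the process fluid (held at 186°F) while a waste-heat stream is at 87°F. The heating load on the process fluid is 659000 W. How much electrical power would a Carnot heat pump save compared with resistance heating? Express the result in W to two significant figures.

560000 W

In absolute terms T_C = 303.71 K and T_H = 358.71 K, so ΔT = 55.00 K.
COP_Carnot = T_H/ΔT = 358.71/55.00 = 6.522.
Resistance heating needs Ẇ_res = Q̇_H = 659000 W; the reversible heat pump needs only Ẇ_hp = Q̇_H/COP = 101000 W.
Saving = 659000 − 101000 = 558000 W.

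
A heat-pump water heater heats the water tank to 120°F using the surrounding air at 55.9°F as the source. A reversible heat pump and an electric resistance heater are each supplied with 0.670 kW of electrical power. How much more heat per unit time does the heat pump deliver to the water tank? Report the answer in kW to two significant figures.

5.4 kW

In absolute terms T_C = 286.43 K and T_H = 322.04 K, so ΔT = 35.61 K.
COP_Carnot = T_H/ΔT = 322.04/35.61 = 9.043.
The heat pump delivers Q̇_H = COP × Ẇ = 6.059 kW; the resistance heater delivers Ẇ = 0.6700 kW.
Extra = (COP − 1)·Ẇ = 5.389 kW.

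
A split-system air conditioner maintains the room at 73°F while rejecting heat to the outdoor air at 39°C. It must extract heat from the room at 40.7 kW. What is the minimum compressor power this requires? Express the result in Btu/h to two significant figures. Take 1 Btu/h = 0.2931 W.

In absolute terms T_C = 295.93 K and T_H = 312.15 K, so ΔT = 16.22 K.
COP_Carnot = T_C/ΔT = 295.93/16.22 = 18.24.
Ẇ_min = Q̇/COP_Carnot = 40.70/18.24 = 2.231 kW = 7612 Btu/h.

7600 Btu/h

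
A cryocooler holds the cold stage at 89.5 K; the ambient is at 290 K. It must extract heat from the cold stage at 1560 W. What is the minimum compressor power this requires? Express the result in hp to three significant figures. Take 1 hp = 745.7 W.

4.69 hp

The reservoir spacing is ΔT = 290 − 89.5 = 200.5 K.
COP_Carnot = T_C/ΔT = 89.50/200.5 = 0.4464.
Ẇ_min = Q̇/COP_Carnot = 1560/0.4464 = 3495 W = 4.687 hp.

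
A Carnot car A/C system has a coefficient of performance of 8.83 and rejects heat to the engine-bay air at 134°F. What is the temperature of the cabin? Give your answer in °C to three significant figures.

For a Carnot refrigerator COP_R = T_C/(T_H − T_C), so T_C = COP·T_H/(1 + COP).
With T_H = 329.82 K, T_C = 8.83 × 329.82/9.830 = 296.26 K.
Converting, 296.26 K = 23.11°C.

23.1 °C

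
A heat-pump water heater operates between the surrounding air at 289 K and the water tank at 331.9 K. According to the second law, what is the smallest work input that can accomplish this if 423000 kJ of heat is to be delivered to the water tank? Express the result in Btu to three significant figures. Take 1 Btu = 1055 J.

51800 Btu

The reservoir spacing is ΔT = 331.9 − 289 = 42.90 K.
The reversible limit is COP_HP = T_H/ΔT = 7.737, so W_min = Q_H/COP = Q_H·ΔT/T_H.
W_min = 423000 × 42.90/331.90 = 54680 kJ = 51820 Btu.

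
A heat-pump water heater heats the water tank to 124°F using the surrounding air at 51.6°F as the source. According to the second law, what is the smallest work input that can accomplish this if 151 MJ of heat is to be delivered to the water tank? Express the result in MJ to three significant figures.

18.7 MJ

In absolute terms T_C = 284.04 K and T_H = 324.26 K, so ΔT = 40.22 K.
The reversible limit is COP_HP = T_H/ΔT = 8.062, so W_min = Q_H/COP = Q_H·ΔT/T_H.
W_min = 151.0 × 40.22/324.26 = 18.73 MJ.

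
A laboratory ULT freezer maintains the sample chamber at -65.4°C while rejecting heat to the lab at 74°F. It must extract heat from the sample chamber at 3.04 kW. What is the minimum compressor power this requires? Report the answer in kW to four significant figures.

In absolute terms T_C = 207.75 K and T_H = 296.48 K, so ΔT = 88.73 K.
COP_Carnot = T_C/ΔT = 207.75/88.73 = 2.341.
Ẇ_min = Q̇/COP_Carnot = 3.040/2.341 = 1.298 kW.

1.298 kW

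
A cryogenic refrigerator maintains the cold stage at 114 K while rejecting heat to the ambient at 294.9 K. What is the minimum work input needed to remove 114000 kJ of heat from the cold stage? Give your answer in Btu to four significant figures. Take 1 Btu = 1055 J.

171500 Btu

The reservoir spacing is ΔT = 294.9 − 114 = 180.9 K.
The reversible limit is COP_R = T_C/ΔT = 0.6302, so W_min = Q_C/COP = Q_C·ΔT/T_C.
W_min = 114000 × 180.9/114.00 = 180900 kJ = 171500 Btu.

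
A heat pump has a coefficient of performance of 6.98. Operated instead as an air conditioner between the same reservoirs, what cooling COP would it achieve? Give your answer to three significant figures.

5.98

Since Q_H = Q_C + W for any cycle, COP_R = Q_C/W = Q_H/W − 1.
COP_R = 6.98 − 1 = 5.98.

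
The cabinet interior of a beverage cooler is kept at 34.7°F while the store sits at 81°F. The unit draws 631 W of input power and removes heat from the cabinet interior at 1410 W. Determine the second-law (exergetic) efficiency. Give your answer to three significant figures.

COP_actual = Q̇_C/Ẇ = 1410/631.0 = 2.235.
In absolute terms T_C = 274.65 K and T_H = 300.37 K, so ΔT = 25.72 K.
COP_Carnot = T_C/ΔT = 274.65/25.72 = 10.68.
η_II = COP_actual/COP_Carnot = 2.235/10.68 = 0.2093.

0.209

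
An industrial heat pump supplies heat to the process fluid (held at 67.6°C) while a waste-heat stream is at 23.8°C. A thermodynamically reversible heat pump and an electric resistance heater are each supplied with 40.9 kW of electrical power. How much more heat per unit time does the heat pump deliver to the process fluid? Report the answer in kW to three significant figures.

277 kW

In absolute terms T_C = 296.95 K and T_H = 340.75 K, so ΔT = 43.80 K.
COP_Carnot = T_H/ΔT = 340.75/43.80 = 7.780.
The heat pump delivers Q̇_H = COP × Ẇ = 318.2 kW; the resistance heater delivers Ẇ = 40.90 kW.
Extra = (COP − 1)·Ẇ = 277.3 kW.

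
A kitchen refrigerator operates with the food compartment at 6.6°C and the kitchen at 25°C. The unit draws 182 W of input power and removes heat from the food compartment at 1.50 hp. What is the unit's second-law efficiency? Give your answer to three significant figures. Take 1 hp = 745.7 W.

Converting, Q̇_C = 1.500 hp = 1119 W, so COP_actual = Q̇_C/Ẇ = 1119/182.0 = 6.146.
In absolute terms T_C = 279.75 K and T_H = 298.15 K, so ΔT = 18.40 K.
COP_Carnot = T_C/ΔT = 279.75/18.40 = 15.20.
η_II = COP_actual/COP_Carnot = 6.146/15.20 = 0.4042.

0.404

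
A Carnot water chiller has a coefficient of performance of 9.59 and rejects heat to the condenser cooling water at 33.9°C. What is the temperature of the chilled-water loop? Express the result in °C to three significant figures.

For a Carnot refrigerator COP_R = T_C/(T_H − T_C), so T_C = COP·T_H/(1 + COP).
With T_H = 307.05 K, T_C = 9.59 × 307.05/10.59 = 278.06 K.
Converting, 278.06 K = 4.91°C.

4.91 °C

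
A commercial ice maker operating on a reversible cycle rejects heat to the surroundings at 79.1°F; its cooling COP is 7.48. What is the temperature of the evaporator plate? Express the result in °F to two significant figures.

16 °F

For a Carnot refrigerator COP_R = T_C/(T_H − T_C), so T_C = COP·T_H/(1 + COP).
With T_H = 299.32 K, T_C = 7.48 × 299.32/8.480 = 264.02 K.
Converting, 264.02 K = 15.57°F.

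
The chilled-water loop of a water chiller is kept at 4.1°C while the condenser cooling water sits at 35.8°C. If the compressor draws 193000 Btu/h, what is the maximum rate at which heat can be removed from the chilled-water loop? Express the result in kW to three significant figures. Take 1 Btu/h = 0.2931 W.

495 kW

In absolute terms T_C = 277.25 K and T_H = 308.95 K, so ΔT = 31.70 K.
COP_Carnot = T_C/ΔT = 277.25/31.70 = 8.746.
Q̇_max = COP_Carnot × Ẇ = 8.746 × 193000 Btu/h = 1688000 Btu/h = 494.7 kW.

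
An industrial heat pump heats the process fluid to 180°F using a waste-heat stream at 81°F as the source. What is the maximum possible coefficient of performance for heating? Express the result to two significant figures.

In absolute terms T_C = 300.37 K and T_H = 355.37 K, so ΔT = 55.00 K.
For a reversible cycle, COP_Carnot = T_H/ΔT = 355.37/55.00 = 6.461.

6.5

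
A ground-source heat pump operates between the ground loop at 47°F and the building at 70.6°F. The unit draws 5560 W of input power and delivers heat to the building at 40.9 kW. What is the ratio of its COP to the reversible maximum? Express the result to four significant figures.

0.3274

Converting, Q̇_H = 40.90 kW = 40900 W, so COP_actual = Q̇_H/Ẇ = 40900/5560 = 7.356.
In absolute terms T_C = 281.48 K and T_H = 294.59 K, so ΔT = 13.11 K.
COP_Carnot = T_H/ΔT = 294.59/13.11 = 22.47.
η_II = COP_actual/COP_Carnot = 7.356/22.47 = 0.3274.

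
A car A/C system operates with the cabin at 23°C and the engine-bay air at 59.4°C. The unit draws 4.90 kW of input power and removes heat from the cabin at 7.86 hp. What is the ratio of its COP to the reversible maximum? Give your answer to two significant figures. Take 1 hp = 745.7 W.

Converting, Q̇_C = 7.860 hp = 5.861 kW, so COP_actual = Q̇_C/Ẇ = 5.861/4.900 = 1.196.
In absolute terms T_C = 296.15 K and T_H = 332.55 K, so ΔT = 36.40 K.
COP_Carnot = T_C/ΔT = 296.15/36.40 = 8.136.
η_II = COP_actual/COP_Carnot = 1.196/8.136 = 0.1470.

0.15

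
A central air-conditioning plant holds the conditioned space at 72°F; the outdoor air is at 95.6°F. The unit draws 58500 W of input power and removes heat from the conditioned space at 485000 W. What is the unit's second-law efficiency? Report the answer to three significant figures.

0.368

COP_actual = Q̇_C/Ẇ = 485000/58500 = 8.291.
In absolute terms T_C = 295.37 K and T_H = 308.48 K, so ΔT = 13.11 K.
COP_Carnot = T_C/ΔT = 295.37/13.11 = 22.53.
η_II = COP_actual/COP_Carnot = 8.291/22.53 = 0.3680.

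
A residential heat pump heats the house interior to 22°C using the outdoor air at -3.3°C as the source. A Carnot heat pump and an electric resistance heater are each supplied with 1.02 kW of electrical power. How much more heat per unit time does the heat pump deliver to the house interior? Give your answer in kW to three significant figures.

In absolute terms T_C = 269.85 K and T_H = 295.15 K, so ΔT = 25.30 K.
COP_Carnot = T_H/ΔT = 295.15/25.30 = 11.67.
The heat pump delivers Q̇_H = COP × Ẇ = 11.90 kW; the resistance heater delivers Ẇ = 1.020 kW.
Extra = (COP − 1)·Ẇ = 10.88 kW.

10.9 kW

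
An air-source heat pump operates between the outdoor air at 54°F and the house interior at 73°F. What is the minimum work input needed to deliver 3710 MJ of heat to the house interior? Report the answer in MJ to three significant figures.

In absolute terms T_C = 285.37 K and T_H = 295.93 K, so ΔT = 10.56 K.
The reversible limit is COP_HP = T_H/ΔT = 28.04, so W_min = Q_H/COP = Q_H·ΔT/T_H.
W_min = 3710 × 10.56/295.93 = 132.3 MJ.

132 MJ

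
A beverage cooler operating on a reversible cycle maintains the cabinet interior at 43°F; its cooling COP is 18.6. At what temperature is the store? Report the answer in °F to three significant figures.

COP_R = T_C/(T_H − T_C) gives T_H − T_C = T_C/COP.
With T_C = 279.26 K, T_H = 279.26 × (1 + 1/18.6) = 294.28 K.
Converting, 294.28 K = 70.03°F.

70.0 °F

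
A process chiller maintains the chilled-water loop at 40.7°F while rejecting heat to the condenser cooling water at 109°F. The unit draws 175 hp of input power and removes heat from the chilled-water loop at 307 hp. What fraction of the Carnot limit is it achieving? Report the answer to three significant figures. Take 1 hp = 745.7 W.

COP_actual = Q̇_C/Ẇ = 307.0/175.0 = 1.754.
In absolute terms T_C = 277.98 K and T_H = 315.93 K, so ΔT = 37.94 K.
COP_Carnot = T_C/ΔT = 277.98/37.94 = 7.326.
η_II = COP_actual/COP_Carnot = 1.754/7.326 = 0.2395.

0.239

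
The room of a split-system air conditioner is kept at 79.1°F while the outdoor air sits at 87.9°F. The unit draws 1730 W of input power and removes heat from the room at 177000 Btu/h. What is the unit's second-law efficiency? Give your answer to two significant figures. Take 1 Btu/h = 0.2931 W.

Converting, Q̇_C = 177000 Btu/h = 51880 W, so COP_actual = Q̇_C/Ẇ = 51880/1730 = 29.99.
In absolute terms T_C = 299.32 K and T_H = 304.21 K, so ΔT = 4.889 K.
COP_Carnot = T_C/ΔT = 299.32/4.889 = 61.22.
η_II = COP_actual/COP_Carnot = 29.99/61.22 = 0.4898.

0.49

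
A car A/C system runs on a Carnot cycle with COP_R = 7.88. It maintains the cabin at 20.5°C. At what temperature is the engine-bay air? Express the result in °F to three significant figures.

COP_R = T_C/(T_H − T_C) gives T_H − T_C = T_C/COP.
With T_C = 293.65 K, T_H = 293.65 × (1 + 1/7.88) = 330.92 K.
Converting, 330.92 K = 135.98°F.

136 °F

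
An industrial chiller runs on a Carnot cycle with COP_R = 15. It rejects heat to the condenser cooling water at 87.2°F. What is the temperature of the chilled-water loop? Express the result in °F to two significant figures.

For a Carnot refrigerator COP_R = T_C/(T_H − T_C), so T_C = COP·T_H/(1 + COP).
With T_H = 303.82 K, T_C = 15 × 303.82/16.00 = 284.83 K.
Converting, 284.83 K = 53.02°F.

53 °F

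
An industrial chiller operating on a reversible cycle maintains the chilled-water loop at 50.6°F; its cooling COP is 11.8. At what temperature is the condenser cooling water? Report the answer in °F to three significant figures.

COP_R = T_C/(T_H − T_C) gives T_H − T_C = T_C/COP.
With T_C = 283.48 K, T_H = 283.48 × (1 + 1/11.8) = 307.51 K.
Converting, 307.51 K = 93.84°F.

93.8 °F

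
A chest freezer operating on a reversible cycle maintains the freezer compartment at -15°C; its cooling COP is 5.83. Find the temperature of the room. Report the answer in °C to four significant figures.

29.28 °C

COP_R = T_C/(T_H − T_C) gives T_H − T_C = T_C/COP.
With T_C = 258.15 K, T_H = 258.15 × (1 + 1/5.83) = 302.43 K.
Converting, 302.43 K = 29.28°C.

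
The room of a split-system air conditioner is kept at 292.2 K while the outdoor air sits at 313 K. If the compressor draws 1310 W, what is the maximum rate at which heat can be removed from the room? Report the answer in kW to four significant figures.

The reservoir spacing is ΔT = 313 − 292.2 = 20.80 K.
COP_Carnot = T_C/ΔT = 292.20/20.80 = 14.05.
Q̇_max = COP_Carnot × Ẇ = 14.05 × 1310 W = 18400 W = 18.40 kW.

18.40 kW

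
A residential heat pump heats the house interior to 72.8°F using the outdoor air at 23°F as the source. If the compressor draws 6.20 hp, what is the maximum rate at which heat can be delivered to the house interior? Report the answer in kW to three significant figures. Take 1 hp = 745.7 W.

In absolute terms T_C = 268.15 K and T_H = 295.82 K, so ΔT = 27.67 K.
COP_Carnot = T_H/ΔT = 295.82/27.67 = 10.69.
Q̇_max = COP_Carnot × Ẇ = 10.69 × 6.200 hp = 66.29 hp = 49.43 kW.

49.4 kW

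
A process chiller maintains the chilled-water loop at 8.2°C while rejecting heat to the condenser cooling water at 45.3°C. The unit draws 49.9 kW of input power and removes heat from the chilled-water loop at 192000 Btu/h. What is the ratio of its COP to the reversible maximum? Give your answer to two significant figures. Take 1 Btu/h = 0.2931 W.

Converting, Q̇_C = 192000 Btu/h = 56.28 kW, so COP_actual = Q̇_C/Ẇ = 56.28/49.90 = 1.128.
In absolute terms T_C = 281.35 K and T_H = 318.45 K, so ΔT = 37.10 K.
COP_Carnot = T_C/ΔT = 281.35/37.10 = 7.584.
η_II = COP_actual/COP_Carnot = 1.128/7.584 = 0.1487.

0.15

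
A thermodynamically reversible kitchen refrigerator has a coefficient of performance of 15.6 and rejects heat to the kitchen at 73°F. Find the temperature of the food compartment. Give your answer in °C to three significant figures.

For a Carnot refrigerator COP_R = T_C/(T_H − T_C), so T_C = COP·T_H/(1 + COP).
With T_H = 295.93 K, T_C = 15.6 × 295.93/16.60 = 278.10 K.
Converting, 278.10 K = 4.95°C.

4.95 °C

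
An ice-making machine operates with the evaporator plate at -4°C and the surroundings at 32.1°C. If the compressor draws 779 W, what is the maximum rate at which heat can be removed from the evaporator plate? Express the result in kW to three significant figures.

5.81 kW

In absolute terms T_C = 269.15 K and T_H = 305.25 K, so ΔT = 36.10 K.
COP_Carnot = T_C/ΔT = 269.15/36.10 = 7.456.
Q̇_max = COP_Carnot × Ẇ = 7.456 × 779.0 W = 5808 W = 5.808 kW.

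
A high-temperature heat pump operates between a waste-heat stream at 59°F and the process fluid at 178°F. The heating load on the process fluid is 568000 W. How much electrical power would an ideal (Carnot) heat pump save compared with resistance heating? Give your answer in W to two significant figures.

460000 W

In absolute terms T_C = 288.15 K and T_H = 354.26 K, so ΔT = 66.11 K.
COP_Carnot = T_H/ΔT = 354.26/66.11 = 5.359.
Resistance heating needs Ẇ_res = Q̇_H = 568000 W; the reversible heat pump needs only Ẇ_hp = Q̇_H/COP = 106000 W.
Saving = 568000 − 106000 = 462000 W.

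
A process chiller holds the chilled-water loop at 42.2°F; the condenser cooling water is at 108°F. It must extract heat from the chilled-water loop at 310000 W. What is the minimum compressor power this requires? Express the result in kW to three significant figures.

In absolute terms T_C = 278.82 K and T_H = 315.37 K, so ΔT = 36.56 K.
COP_Carnot = T_C/ΔT = 278.82/36.56 = 7.627.
Ẇ_min = Q̇/COP_Carnot = 310000/7.627 = 40640 W = 40.64 kW.

40.6 kW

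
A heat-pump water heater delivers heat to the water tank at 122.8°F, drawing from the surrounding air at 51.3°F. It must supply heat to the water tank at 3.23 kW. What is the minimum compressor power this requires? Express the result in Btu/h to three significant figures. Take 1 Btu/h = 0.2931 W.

1350 Btu/h

In absolute terms T_C = 283.87 K and T_H = 323.59 K, so ΔT = 39.72 K.
COP_Carnot = T_H/ΔT = 323.59/39.72 = 8.146.
Ẇ_min = Q̇/COP_Carnot = 3.230/8.146 = 0.3965 kW = 1353 Btu/h.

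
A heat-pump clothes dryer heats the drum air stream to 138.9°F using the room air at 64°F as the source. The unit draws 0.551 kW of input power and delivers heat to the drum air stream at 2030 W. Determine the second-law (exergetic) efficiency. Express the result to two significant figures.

0.46

Converting, Q̇_H = 2030 W = 2.030 kW, so COP_actual = Q̇_H/Ẇ = 2.030/0.5510 = 3.684.
In absolute terms T_C = 290.93 K and T_H = 332.54 K, so ΔT = 41.61 K.
COP_Carnot = T_H/ΔT = 332.54/41.61 = 7.992.
η_II = COP_actual/COP_Carnot = 3.684/7.992 = 0.4610.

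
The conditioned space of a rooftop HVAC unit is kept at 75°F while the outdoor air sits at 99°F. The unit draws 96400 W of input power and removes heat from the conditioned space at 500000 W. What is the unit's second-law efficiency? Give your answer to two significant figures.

COP_actual = Q̇_C/Ẇ = 500000/96400 = 5.187.
In absolute terms T_C = 297.04 K and T_H = 310.37 K, so ΔT = 13.33 K.
COP_Carnot = T_C/ΔT = 297.04/13.33 = 22.28.
η_II = COP_actual/COP_Carnot = 5.187/22.28 = 0.2328.

0.23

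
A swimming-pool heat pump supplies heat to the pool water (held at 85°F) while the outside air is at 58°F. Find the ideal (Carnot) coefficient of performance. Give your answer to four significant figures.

20.17

In absolute terms T_C = 287.59 K and T_H = 302.59 K, so ΔT = 15.00 K.
For a reversible cycle, COP_Carnot = T_H/ΔT = 302.59/15.00 = 20.17.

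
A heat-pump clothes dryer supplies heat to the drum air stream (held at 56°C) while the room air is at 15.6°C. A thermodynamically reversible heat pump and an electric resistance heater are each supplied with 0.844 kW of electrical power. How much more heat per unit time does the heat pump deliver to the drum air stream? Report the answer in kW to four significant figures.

In absolute terms T_C = 288.75 K and T_H = 329.15 K, so ΔT = 40.40 K.
COP_Carnot = T_H/ΔT = 329.15/40.40 = 8.147.
The heat pump delivers Q̇_H = COP × Ẇ = 6.876 kW; the resistance heater delivers Ẇ = 0.8440 kW.
Extra = (COP − 1)·Ẇ = 6.032 kW.

6.032 kW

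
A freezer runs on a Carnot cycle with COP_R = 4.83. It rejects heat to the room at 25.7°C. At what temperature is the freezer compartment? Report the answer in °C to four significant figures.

-25.56 °C

For a Carnot refrigerator COP_R = T_C/(T_H − T_C), so T_C = COP·T_H/(1 + COP).
With T_H = 298.85 K, T_C = 4.83 × 298.85/5.830 = 247.59 K.
Converting, 247.59 K = -25.56°C.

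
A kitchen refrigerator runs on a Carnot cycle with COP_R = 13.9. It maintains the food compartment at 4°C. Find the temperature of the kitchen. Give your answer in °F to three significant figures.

75.1 °F

COP_R = T_C/(T_H − T_C) gives T_H − T_C = T_C/COP.
With T_C = 277.15 K, T_H = 277.15 × (1 + 1/13.9) = 297.09 K.
Converting, 297.09 K = 75.09°F.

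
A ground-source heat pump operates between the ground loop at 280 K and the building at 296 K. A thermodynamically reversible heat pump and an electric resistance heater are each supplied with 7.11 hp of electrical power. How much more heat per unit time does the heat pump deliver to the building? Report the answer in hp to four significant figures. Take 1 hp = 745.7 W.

124.4 hp

The reservoir spacing is ΔT = 296 − 280 = 16.00 K.
COP_Carnot = T_H/ΔT = 296.00/16.00 = 18.50.
The heat pump delivers Q̇_H = COP × Ẇ = 131.5 hp; the resistance heater delivers Ẇ = 7.110 hp.
Extra = (COP − 1)·Ẇ = 124.4 hp.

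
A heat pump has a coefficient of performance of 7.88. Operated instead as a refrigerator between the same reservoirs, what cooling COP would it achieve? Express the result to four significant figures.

Since Q_H = Q_C + W for any cycle, COP_R = Q_C/W = Q_H/W − 1.
COP_R = 7.88 − 1 = 6.88.

6.880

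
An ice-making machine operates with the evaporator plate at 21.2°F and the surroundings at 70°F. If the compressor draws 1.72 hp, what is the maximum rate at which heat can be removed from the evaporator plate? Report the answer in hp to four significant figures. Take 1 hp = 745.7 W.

16.95 hp

In absolute terms T_C = 267.15 K and T_H = 294.26 K, so ΔT = 27.11 K.
COP_Carnot = T_C/ΔT = 267.15/27.11 = 9.854.
Q̇_max = COP_Carnot × Ẇ = 9.854 × 1.720 hp = 16.95 hp.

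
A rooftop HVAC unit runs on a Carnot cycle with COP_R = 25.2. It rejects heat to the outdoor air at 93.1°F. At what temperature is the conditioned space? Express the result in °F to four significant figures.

For a Carnot refrigerator COP_R = T_C/(T_H − T_C), so T_C = COP·T_H/(1 + COP).
With T_H = 307.09 K, T_C = 25.2 × 307.09/26.20 = 295.37 K.
Converting, 295.37 K = 72.00°F.

72.00 °F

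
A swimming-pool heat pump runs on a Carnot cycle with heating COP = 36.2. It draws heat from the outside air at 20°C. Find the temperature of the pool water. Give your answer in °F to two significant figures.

83 °F

COP_HP = T_H/(T_H − T_C) rearranges to T_H = COP·T_C/(COP − 1).
With T_C = 293.15 K, T_H = 36.2 × 293.15/35.20 = 301.48 K.
Converting, 301.48 K = 82.99°F.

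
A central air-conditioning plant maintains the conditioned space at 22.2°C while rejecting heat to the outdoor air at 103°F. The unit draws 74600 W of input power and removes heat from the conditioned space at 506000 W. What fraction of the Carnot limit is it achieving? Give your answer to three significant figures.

COP_actual = Q̇_C/Ẇ = 506000/74600 = 6.783.
In absolute terms T_C = 295.35 K and T_H = 312.59 K, so ΔT = 17.24 K.
COP_Carnot = T_C/ΔT = 295.35/17.24 = 17.13.
η_II = COP_actual/COP_Carnot = 6.783/17.13 = 0.3960.

0.396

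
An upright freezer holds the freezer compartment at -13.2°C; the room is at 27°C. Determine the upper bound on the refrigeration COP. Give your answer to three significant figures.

6.47

In absolute terms T_C = 259.95 K and T_H = 300.15 K, so ΔT = 40.20 K.
For a reversible cycle, COP_Carnot = T_C/ΔT = 259.95/40.20 = 6.466.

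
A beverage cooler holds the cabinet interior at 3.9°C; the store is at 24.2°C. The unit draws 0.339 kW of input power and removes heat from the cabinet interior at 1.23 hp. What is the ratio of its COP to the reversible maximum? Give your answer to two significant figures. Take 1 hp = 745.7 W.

0.20

Converting, Q̇_C = 1.230 hp = 0.9172 kW, so COP_actual = Q̇_C/Ẇ = 0.9172/0.3390 = 2.706.
In absolute terms T_C = 277.05 K and T_H = 297.35 K, so ΔT = 20.30 K.
COP_Carnot = T_C/ΔT = 277.05/20.30 = 13.65.
η_II = COP_actual/COP_Carnot = 2.706/13.65 = 0.1982.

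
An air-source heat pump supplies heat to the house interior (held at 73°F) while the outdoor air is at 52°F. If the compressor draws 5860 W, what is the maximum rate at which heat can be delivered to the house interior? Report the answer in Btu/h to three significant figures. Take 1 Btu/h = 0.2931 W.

In absolute terms T_C = 284.26 K and T_H = 295.93 K, so ΔT = 11.67 K.
COP_Carnot = T_H/ΔT = 295.93/11.67 = 25.37.
Q̇_max = COP_Carnot × Ẇ = 25.37 × 5860 W = 148600 W = 507100 Btu/h.

507000 Btu/h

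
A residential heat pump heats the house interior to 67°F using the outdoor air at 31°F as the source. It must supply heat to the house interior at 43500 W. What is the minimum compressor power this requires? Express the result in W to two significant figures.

3000 W

In absolute terms T_C = 272.59 K and T_H = 292.59 K, so ΔT = 20.00 K.
COP_Carnot = T_H/ΔT = 292.59/20.00 = 14.63.
Ẇ_min = Q̇/COP_Carnot = 43500/14.63 = 2973 W.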